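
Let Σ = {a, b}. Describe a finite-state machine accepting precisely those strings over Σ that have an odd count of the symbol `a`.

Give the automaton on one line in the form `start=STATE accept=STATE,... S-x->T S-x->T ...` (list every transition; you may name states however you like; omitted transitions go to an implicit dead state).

start=q0 accept=q1 q0-a->q1 q0-b->q0 q1-a->q0 q1-b->q1

The only thing that matters is how many `a`s have appeared, reduced mod 2. Use one state per residue: q0 for 0, …, q1 for 1. Reading `a` moves to the next residue; anything else stays put. q1 is accepting.
A 2-state machine:
        a   b  
>  q0   q1  q0 
 * q1   q0  q1 
(> = start, * = accepting)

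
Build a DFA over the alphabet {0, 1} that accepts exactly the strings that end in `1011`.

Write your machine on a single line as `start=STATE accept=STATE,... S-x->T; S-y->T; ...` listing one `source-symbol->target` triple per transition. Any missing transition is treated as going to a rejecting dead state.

Remember how much of `1011` the current input suffix matches. State q0 means no match yet; q1 means the last symbol is `1`; q2 means the last 2 symbols are `10`; q3 means the last 3 symbols are `101`; q4 means the last 4 symbols are `1011`. Only q4 accepts. On a mismatch, fall back to the longest proper suffix that is still a prefix of `1011`.
With 5 states:
        0   1  
>  q0   q0  q1 
   q1   q2  q1 
   q2   q0  q3 
   q3   q2  q4 
 * q4   q2  q1 
(> = start, * = accepting)

start=q0; accept=q4; q0-0->q0; q0-1->q1; q1-0->q2; q1-1->q1; q2-0->q0; q2-1->q3; q3-0->q2; q3-1->q4; q4-0->q2; q4-1->q1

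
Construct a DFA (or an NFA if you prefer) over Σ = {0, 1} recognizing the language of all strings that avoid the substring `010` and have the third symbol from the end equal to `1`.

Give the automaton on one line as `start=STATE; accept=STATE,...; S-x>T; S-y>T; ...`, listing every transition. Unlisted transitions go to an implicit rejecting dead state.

Handle the two conditions separately and then intersect. One (4 states) tracks partial matches of the forbidden pattern `010`; the other (15 states) tracks the last 3 symbols read. Each combined state is a pair, one component from each; accept when both components accept. Equivalent product states are then merged.
With 11 states:
          0    1  
>  s0     s1   s2 
   s1     s1   s3 
   s2     s4   s5 
   s3     s6   s5 
   s4     s7   s8 
   s5     s9  s10 
   s6     s6   s6 
 * s7     s1   s3 
 * s8     s6   s5 
 * s9     s7   s8 
 * s10    s9  s10 
(> = start, * = accepting)

start=s0; accept=s7,s8,s9,s10; s0-0>s1; s0-1>s2; s1-0>s1; s1-1>s3; s2-0>s4; s2-1>s5; s3-0>s6; s3-1>s5; s4-0>s7; s4-1>s8; s5-0>s9; s5-1>s10; s6-0>s6; s6-1>s6; s7-0>s1; s7-1>s3; s8-0>s6; s8-1>s5; s9-0>s7; s9-1>s8; s10-0>s9; s10-1>s10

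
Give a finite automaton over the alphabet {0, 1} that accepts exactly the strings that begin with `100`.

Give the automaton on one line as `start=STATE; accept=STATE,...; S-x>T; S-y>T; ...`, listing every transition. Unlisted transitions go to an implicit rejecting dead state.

start=A; accept=D; A-0>E; A-1>B; B-0>C; B-1>E; C-0>D; C-1>E; D-0>D; D-1>D; E-0>E; E-1>E

Walk along `100` while the input agrees: from A take `1` to B, and so on. Any deviation drops to the rejecting sink E. Once D is reached the prefix is confirmed and every continuation is accepted.
       0  1 
>  A   E  B 
   B   C  E 
   C   D  E 
 * D   D  D 
   E   E  E 
(> = start, * = accepting)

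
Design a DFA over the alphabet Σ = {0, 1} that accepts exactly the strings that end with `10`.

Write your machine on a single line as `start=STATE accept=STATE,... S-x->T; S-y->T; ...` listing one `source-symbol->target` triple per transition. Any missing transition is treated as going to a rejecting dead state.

Let each state record the length of the longest suffix of the input read so far that is also a prefix of `10`. q1 means the last symbol is `1`; q2 means the last 2 symbols are `10`. Accept only at q2, where the string currently ends in `10`.
3 states suffice.
        0   1  
>  q0   q0  q1 
   q1   q2  q1 
 * q2   q0  q1 
(> = start, * = accepting)

start=q0; accept=q2; q0-0->q0; q0-1->q1; q1-0->q2; q1-1->q1; q2-0->q0; q2-1->q1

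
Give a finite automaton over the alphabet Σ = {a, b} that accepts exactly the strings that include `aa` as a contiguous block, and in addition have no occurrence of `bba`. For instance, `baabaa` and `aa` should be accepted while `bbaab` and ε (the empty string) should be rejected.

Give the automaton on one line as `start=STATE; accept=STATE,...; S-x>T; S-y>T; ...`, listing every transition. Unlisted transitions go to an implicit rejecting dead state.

Handle the two conditions separately and then intersect. One (3 states) tracks whether and how much of `aa` has been seen; the other (4 states) tracks partial matches of the forbidden pattern `bba`. Each combined state is a pair, one component from each; accept when both components accept. After merging equivalent states the machine shrinks.
        a   b  
>  s0   s1  s2 
   s1   s3  s2 
   s2   s1  s4 
 * s3   s3  s5 
   s4   s4  s4 
 * s5   s3  s6 
 * s6   s4  s6 
(> = start, * = accepting)

start=s0; accept=s3,s5,s6; s0-a>s1; s0-b>s2; s1-a>s3; s1-b>s2; s2-a>s1; s2-b>s4; s3-a>s3; s3-b>s5; s4-a>s4; s4-b>s4; s5-a>s3; s5-b>s6; s6-a>s4; s6-b>s6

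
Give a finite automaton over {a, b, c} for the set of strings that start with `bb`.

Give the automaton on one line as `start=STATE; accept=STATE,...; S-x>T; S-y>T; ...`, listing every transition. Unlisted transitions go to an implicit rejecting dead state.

start=s0; accept=s2; s0-a>s3; s0-b>s1; s0-c>s3; s1-a>s3; s1-b>s2; s1-c>s3; s2-a>s2; s2-b>s2; s2-c>s2; s3-a>s3; s3-b>s3; s3-c>s3

Walk along `bb` while the input agrees: from s0 take `b` to s1, and so on. Any deviation drops to the rejecting sink s3. Once s2 is reached the prefix is confirmed and every continuation is accepted.
        a   b   c  
>  s0   s3  s1  s3 
   s1   s3  s2  s3 
 * s2   s2  s2  s2 
   s3   s3  s3  s3 
(> = start, * = accepting)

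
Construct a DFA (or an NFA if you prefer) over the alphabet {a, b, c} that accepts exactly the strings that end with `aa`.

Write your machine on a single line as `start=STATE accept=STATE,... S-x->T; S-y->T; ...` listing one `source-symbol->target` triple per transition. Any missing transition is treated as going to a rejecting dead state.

start=q0; accept=q2; q0-a->q1; q0-b->q0; q0-c->q0; q1-a->q2; q1-b->q0; q1-c->q0; q2-a->q2; q2-b->q0; q2-c->q0

Let each state record the length of the longest suffix of the input read so far that is also a prefix of `aa`. q1 means the last symbol is `a`; q2 means the last 2 symbols are `aa`. Accept only at q2, where the string currently ends in `aa`.
        a   b   c  
>  q0   q1  q0  q0 
   q1   q2  q0  q0 
 * q2   q2  q0  q0 
(> = start, * = accepting)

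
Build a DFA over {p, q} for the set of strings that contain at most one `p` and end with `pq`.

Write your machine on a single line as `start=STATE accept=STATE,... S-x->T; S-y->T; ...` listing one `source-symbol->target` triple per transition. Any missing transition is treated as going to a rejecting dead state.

Run two small machines in parallel and take their product. One (3 states) tracks the count of `p`s, saturating at 2; the other (3 states) tracks how much of the suffix `pq` has currently been matched. Each combined state is a pair, one component from each; accept when both components accept. Equivalent product states are then merged.
A 4-state machine:
       p  q 
>  A   B  A 
   B   C  D 
   C   C  C 
 * D   C  C 
(> = start, * = accepting)

start=A; accept=D; A-p->B; A-q->A; B-p->C; B-q->D; C-p->C; C-q->C; D-p->C; D-q->C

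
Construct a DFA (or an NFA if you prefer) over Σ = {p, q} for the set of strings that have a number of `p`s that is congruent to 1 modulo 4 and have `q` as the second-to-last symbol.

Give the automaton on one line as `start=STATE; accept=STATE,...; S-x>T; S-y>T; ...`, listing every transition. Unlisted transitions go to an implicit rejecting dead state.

start=s0; accept=s5,s10; s0-p>s1; s0-q>s2; s1-p>s3; s1-q>s4; s2-p>s5; s2-q>s6; s3-p>s7; s3-q>s8; s4-p>s9; s4-q>s10; s5-p>s3; s5-q>s4; s6-p>s5; s6-q>s6; s7-p>s11; s7-q>s12; s8-p>s13; s8-q>s14; s9-p>s7; s9-q>s8; s10-p>s9; s10-q>s10; s11-p>s15; s11-q>s16; s12-p>s17; s12-q>s18; s13-p>s11; s13-q>s12; s14-p>s13; s14-q>s14; s15-p>s3; s15-q>s4; s16-p>s5; s16-q>s6; s17-p>s15; s17-q>s16; s18-p>s17; s18-q>s18

Handle the two conditions separately and then intersect. The first has 4 states tracking the count of `p`s modulo 4; the second has 7 states tracking the last 2 symbols read. A product state is a pair (one from each), accepting exactly when both do.
A 19-state machine:
          p    q  
>  s0     s1   s2 
   s1     s3   s4 
   s2     s5   s6 
   s3     s7   s8 
   s4     s9  s10 
 * s5     s3   s4 
   s6     s5   s6 
   s7    s11  s12 
   s8    s13  s14 
   s9     s7   s8 
 * s10    s9  s10 
   s11   s15  s16 
   s12   s17  s18 
   s13   s11  s12 
   s14   s13  s14 
   s15    s3   s4 
   s16    s5   s6 
   s17   s15  s16 
   s18   s17  s18 
(> = start, * = accepting)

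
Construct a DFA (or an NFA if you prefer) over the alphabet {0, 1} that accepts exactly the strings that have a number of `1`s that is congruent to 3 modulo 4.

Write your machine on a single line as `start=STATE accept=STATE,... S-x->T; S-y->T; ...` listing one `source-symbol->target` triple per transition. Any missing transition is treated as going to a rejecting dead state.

Keep the running count of `1`s modulo 4: each `1` advances along the cycle q0 → q1 → q2 → q3 → q0 while other symbols loop. Accept at q3.
A 4-state machine:
        0   1  
>  q0   q0  q1 
   q1   q1  q2 
   q2   q2  q3 
 * q3   q3  q0 
(> = start, * = accepting)

start=q0; accept=q3; q0-0->q0; q0-1->q1; q1-0->q1; q1-1->q2; q2-0->q2; q2-1->q3; q3-0->q3; q3-1->q0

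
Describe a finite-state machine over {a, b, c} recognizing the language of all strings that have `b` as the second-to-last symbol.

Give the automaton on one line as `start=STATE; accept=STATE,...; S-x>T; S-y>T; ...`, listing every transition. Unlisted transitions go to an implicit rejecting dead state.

Because acceptance depends on a position counted from the end, the machine has to buffer the most recent 2 symbols. Make each state the string of the last up-to-2 symbols read; on input `x` shift the window left and append `x`. Accept when the buffered window has length 2 and begins with `b`.
13 states suffice.
          a    b    c  
>  q0     q1   q2   q3 
   q1     q4   q5   q6 
   q2     q7   q8   q9 
   q3    q10  q11  q12 
   q4     q4   q5   q6 
   q5     q7   q8   q9 
   q6    q10  q11  q12 
 * q7     q4   q5   q6 
 * q8     q7   q8   q9 
 * q9    q10  q11  q12 
   q10    q4   q5   q6 
   q11    q7   q8   q9 
   q12   q10  q11  q12 
(> = start, * = accepting)

start=q0; accept=q7,q8,q9; q0-a>q1; q0-b>q2; q0-c>q3; q1-a>q4; q1-b>q5; q1-c>q6; q2-a>q7; q2-b>q8; q2-c>q9; q3-a>q10; q3-b>q11; q3-c>q12; q4-a>q4; q4-b>q5; q4-c>q6; q5-a>q7; q5-b>q8; q5-c>q9; q6-a>q10; q6-b>q11; q6-c>q12; q7-a>q4; q7-b>q5; q7-c>q6; q8-a>q7; q8-b>q8; q8-c>q9; q9-a>q10; q9-b>q11; q9-c>q12; q10-a>q4; q10-b>q5; q10-c>q6; q11-a>q7; q11-b>q8; q11-c>q9; q12-a>q10; q12-b>q11; q12-c>q12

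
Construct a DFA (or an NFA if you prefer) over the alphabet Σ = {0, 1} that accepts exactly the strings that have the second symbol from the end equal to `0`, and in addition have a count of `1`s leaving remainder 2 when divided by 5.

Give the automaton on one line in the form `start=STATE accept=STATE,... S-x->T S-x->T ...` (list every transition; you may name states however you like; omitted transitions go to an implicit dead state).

start=A accept=I,L A-0->B A-1->C B-0->D B-1->E C-0->F C-1->G D-0->D D-1->E E-0->F E-1->G F-0->H F-1->I G-0->J G-1->K H-0->H H-1->I I-0->J I-1->K J-0->L J-1->M K-0->N K-1->O L-0->L L-1->M M-0->N M-1->O N-0->P N-1->Q O-0->R O-1->S P-0->P P-1->Q Q-0->R Q-1->S R-0->T R-1->U S-0->V S-1->W T-0->T T-1->U U-0->V U-1->W V-0->D V-1->E W-0->F W-1->G

Run two small machines in parallel and take their product. One (7 states) tracks the last 2 symbols read; the other (5 states) tracks the count of `1`s modulo 5. Each combined state is a pair, one component from each; accept when both components accept.
A 23-state machine:
       0  1 
>  A   B  C 
   B   D  E 
   C   F  G 
   D   D  E 
   E   F  G 
   F   H  I 
   G   J  K 
   H   H  I 
 * I   J  K 
   J   L  M 
   K   N  O 
 * L   L  M 
   M   N  O 
   N   P  Q 
   O   R  S 
   P   P  Q 
   Q   R  S 
   R   T  U 
   S   V  W 
   T   T  U 
   U   V  W 
   V   D  E 
   W   F  G 
(> = start, * = accepting)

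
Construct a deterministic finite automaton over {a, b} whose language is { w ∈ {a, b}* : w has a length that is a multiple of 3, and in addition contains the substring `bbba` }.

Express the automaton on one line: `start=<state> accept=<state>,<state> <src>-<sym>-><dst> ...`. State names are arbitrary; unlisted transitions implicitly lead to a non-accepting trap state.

start=s0 accept=s14 s0-a->s1 s0-b->s2 s1-a->s3 s1-b->s4 s2-a->s3 s2-b->s5 s3-a->s0 s3-b->s6 s4-a->s0 s4-b->s7 s5-a->s0 s5-b->s8 s6-a->s1 s6-b->s9 s7-a->s1 s7-b->s10 s8-a->s11 s8-b->s10 s9-a->s3 s9-b->s12 s10-a->s13 s10-b->s12 s11-a->s13 s11-b->s13 s12-a->s14 s12-b->s8 s13-a->s14 s13-b->s14 s14-a->s11 s14-b->s11

Handle the two conditions separately and then intersect. The first has 3 states tracking the input length modulo 3; the second has 5 states tracking whether and how much of `bbba` has been seen. A product state is a pair (one from each), accepting exactly when both do.
With 15 states:
          a    b  
>  s0     s1   s2 
   s1     s3   s4 
   s2     s3   s5 
   s3     s0   s6 
   s4     s0   s7 
   s5     s0   s8 
   s6     s1   s9 
   s7     s1  s10 
   s8    s11  s10 
   s9     s3  s12 
   s10   s13  s12 
   s11   s13  s13 
   s12   s14   s8 
   s13   s14  s14 
 * s14   s11  s11 
(> = start, * = accepting)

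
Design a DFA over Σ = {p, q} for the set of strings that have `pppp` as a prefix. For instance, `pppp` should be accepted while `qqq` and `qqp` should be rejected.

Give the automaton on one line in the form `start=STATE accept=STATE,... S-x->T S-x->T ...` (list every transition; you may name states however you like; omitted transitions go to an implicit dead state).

Check the first 4 symbols one by one: s0 through s3 record how many have matched `pppp` so far; any wrong symbol goes to the dead state s5. After all 4 match we enter the accepting sink s4.
A 6-state machine:
        p   q  
>  s0   s1  s5 
   s1   s2  s5 
   s2   s3  s5 
   s3   s4  s5 
 * s4   s4  s4 
   s5   s5  s5 
(> = start, * = accepting)

start=s0 accept=s4 s0-p->s1 s0-q->s5 s1-p->s2 s1-q->s5 s2-p->s3 s2-q->s5 s3-p->s4 s3-q->s5 s4-p->s4 s4-q->s4 s5-p->s5 s5-q->s5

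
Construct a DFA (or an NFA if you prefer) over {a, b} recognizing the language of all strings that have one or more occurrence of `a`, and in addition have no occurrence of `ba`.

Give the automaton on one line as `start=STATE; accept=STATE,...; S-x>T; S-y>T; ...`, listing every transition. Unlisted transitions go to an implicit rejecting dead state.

start=S0; accept=S1,S3,S4,S6; S0-a>S1; S0-b>S2; S1-a>S3; S1-b>S4; S2-a>S5; S2-b>S2; S3-a>S3; S3-b>S6; S4-a>S7; S4-b>S4; S5-a>S7; S5-b>S5; S6-a>S7; S6-b>S6; S7-a>S7; S7-b>S7

Build one automaton per condition and run them in lockstep. One (3 states) tracks the count of `a`s, saturating at 2; the other (3 states) tracks partial matches of the forbidden pattern `ba`. Each combined state is a pair, one component from each; accept when both components accept.
An 8-state machine:
        a   b  
>  S0   S1  S2 
 * S1   S3  S4 
   S2   S5  S2 
 * S3   S3  S6 
 * S4   S7  S4 
   S5   S7  S5 
 * S6   S7  S6 
   S7   S7  S7 
(> = start, * = accepting)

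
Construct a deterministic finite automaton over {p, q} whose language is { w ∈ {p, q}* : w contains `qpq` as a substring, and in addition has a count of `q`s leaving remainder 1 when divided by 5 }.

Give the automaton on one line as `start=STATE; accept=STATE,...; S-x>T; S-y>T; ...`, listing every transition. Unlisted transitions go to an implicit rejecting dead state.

start=s0; accept=s19; s0-p>s0; s0-q>s1; s1-p>s2; s1-q>s3; s2-p>s4; s2-q>s5; s3-p>s6; s3-q>s7; s4-p>s4; s4-q>s3; s5-p>s5; s5-q>s8; s6-p>s9; s6-q>s8; s7-p>s10; s7-q>s11; s8-p>s8; s8-q>s12; s9-p>s9; s9-q>s7; s10-p>s13; s10-q>s12; s11-p>s14; s11-q>s15; s12-p>s12; s12-q>s16; s13-p>s13; s13-q>s11; s14-p>s17; s14-q>s16; s15-p>s18; s15-q>s1; s16-p>s16; s16-q>s19; s17-p>s17; s17-q>s15; s18-p>s0; s18-q>s19; s19-p>s19; s19-q>s5

Handle the two conditions separately and then intersect. The first has 4 states tracking whether and how much of `qpq` has been seen; the second has 5 states tracking the count of `q`s modulo 5. A product state is a pair (one from each), accepting exactly when both do.
20 states suffice.
          p    q  
>  s0     s0   s1 
   s1     s2   s3 
   s2     s4   s5 
   s3     s6   s7 
   s4     s4   s3 
   s5     s5   s8 
   s6     s9   s8 
   s7    s10  s11 
   s8     s8  s12 
   s9     s9   s7 
   s10   s13  s12 
   s11   s14  s15 
   s12   s12  s16 
   s13   s13  s11 
   s14   s17  s16 
   s15   s18   s1 
   s16   s16  s19 
   s17   s17  s15 
   s18    s0  s19 
 * s19   s19   s5 
(> = start, * = accepting)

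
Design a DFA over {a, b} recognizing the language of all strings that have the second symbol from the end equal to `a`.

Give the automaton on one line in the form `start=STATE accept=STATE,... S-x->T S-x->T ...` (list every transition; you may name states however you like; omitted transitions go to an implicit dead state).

Because acceptance depends on a position counted from the end, the machine has to buffer the most recent 2 symbols. Make each state the string of the last up-to-2 symbols read; on input `x` shift the window left and append `x`. Accept when the buffered window has length 2 and begins with `a`.
A 7-state machine:
        a   b  
>  q0   q1  q2 
   q1   q3  q4 
   q2   q5  q6 
 * q3   q3  q4 
 * q4   q5  q6 
   q5   q3  q4 
   q6   q5  q6 
(> = start, * = accepting)

start=q0 accept=q3,q4 q0-a->q1 q0-b->q2 q1-a->q3 q1-b->q4 q2-a->q5 q2-b->q6 q3-a->q3 q3-b->q4 q4-a->q5 q4-b->q6 q5-a->q3 q5-b->q4 q6-a->q5 q6-b->q6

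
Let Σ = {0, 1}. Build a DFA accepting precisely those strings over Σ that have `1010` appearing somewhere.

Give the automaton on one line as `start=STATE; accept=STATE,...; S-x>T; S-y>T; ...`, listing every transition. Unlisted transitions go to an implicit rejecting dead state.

States q0..q3 record the length of the longest prefix of `1010` that matches the current input suffix. Reaching q4 means `1010` has been seen, and we stay there forever. Accept from q4.
With 5 states:
        0   1  
>  q0   q0  q1 
   q1   q2  q1 
   q2   q0  q3 
   q3   q4  q1 
 * q4   q4  q4 
(> = start, * = accepting)

start=q0; accept=q4; q0-0>q0; q0-1>q1; q1-0>q2; q1-1>q1; q2-0>q0; q2-1>q3; q3-0>q4; q3-1>q1; q4-0>q4; q4-1>q4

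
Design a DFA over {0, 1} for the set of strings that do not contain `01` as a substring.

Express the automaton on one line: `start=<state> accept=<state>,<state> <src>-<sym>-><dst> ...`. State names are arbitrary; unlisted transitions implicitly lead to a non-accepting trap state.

This is the complement of 'contains `01`'. Use the same substring-matching states — A through C holding how much of `01` has just been matched — but flip the accepting set: everything except the trap C accepts.
A 3-state machine:
       0  1 
>* A   B  A 
 * B   B  C 
   C   C  C 
(> = start, * = accepting)

start=A accept=A,B A-0->B A-1->A B-0->B B-1->C C-0->C C-1->C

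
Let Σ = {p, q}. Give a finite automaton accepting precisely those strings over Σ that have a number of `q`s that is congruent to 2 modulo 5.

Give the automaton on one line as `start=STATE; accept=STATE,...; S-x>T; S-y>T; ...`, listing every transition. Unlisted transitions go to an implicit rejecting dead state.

Keep the running count of `q`s modulo 5: each `q` advances along the cycle S0 → S1 → S2 → S3 → S4 → S0 while other symbols loop. Accept at S2.
With 5 states:
        p   q  
>  S0   S0  S1 
   S1   S1  S2 
 * S2   S2  S3 
   S3   S3  S4 
   S4   S4  S0 
(> = start, * = accepting)

start=S0; accept=S2; S0-p>S0; S0-q>S1; S1-p>S1; S1-q>S2; S2-p>S2; S2-q>S3; S3-p>S3; S3-q>S4; S4-p>S4; S4-q>S0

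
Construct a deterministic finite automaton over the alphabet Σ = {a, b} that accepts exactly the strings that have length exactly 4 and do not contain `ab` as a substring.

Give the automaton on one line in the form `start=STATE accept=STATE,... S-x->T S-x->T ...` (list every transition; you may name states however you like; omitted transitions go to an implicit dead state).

start=q0 accept=q8 q0-a->q1 q0-b->q2 q1-a->q3 q1-b->q4 q2-a->q3 q2-b->q5 q3-a->q6 q3-b->q4 q4-a->q4 q4-b->q4 q5-a->q6 q5-b->q7 q6-a->q8 q6-b->q4 q7-a->q8 q7-b->q8 q8-a->q4 q8-b->q4

Build one automaton per condition and run them in lockstep. One (6 states) tracks the input length, saturating at 5; the other (3 states) tracks partial matches of the forbidden pattern `ab`. Each combined state is a pair, one component from each; accept when both components accept. After merging equivalent states the machine shrinks.
A 9-state machine:
        a   b  
>  q0   q1  q2 
   q1   q3  q4 
   q2   q3  q5 
   q3   q6  q4 
   q4   q4  q4 
   q5   q6  q7 
   q6   q8  q4 
   q7   q8  q8 
 * q8   q4  q4 
(> = start, * = accepting)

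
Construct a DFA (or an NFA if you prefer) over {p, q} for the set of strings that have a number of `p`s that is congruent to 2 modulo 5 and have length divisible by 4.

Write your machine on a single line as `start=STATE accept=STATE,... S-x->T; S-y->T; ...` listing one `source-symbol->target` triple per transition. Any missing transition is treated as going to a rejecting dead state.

start=S0; accept=S12; S0-p->S1; S0-q->S2; S1-p->S3; S1-q->S4; S2-p->S4; S2-q->S5; S3-p->S6; S3-q->S7; S4-p->S7; S4-q->S8; S5-p->S8; S5-q->S9; S6-p->S10; S6-q->S11; S7-p->S11; S7-q->S12; S8-p->S12; S8-q->S13; S9-p->S13; S9-q->S0; S10-p->S2; S10-q->S14; S11-p->S14; S11-q->S15; S12-p->S15; S12-q->S16; S13-p->S16; S13-q->S1; S14-p->S5; S14-q->S17; S15-p->S17; S15-q->S18; S16-p->S18; S16-q->S3; S17-p->S9; S17-q->S19; S18-p->S19; S18-q->S6; S19-p->S0; S19-q->S10

Handle the two conditions separately and then intersect. One (5 states) tracks the count of `p`s modulo 5; the other (4 states) tracks the input length modulo 4. Each combined state is a pair, one component from each; accept when both components accept.
With 20 states:
          p    q  
>  S0     S1   S2 
   S1     S3   S4 
   S2     S4   S5 
   S3     S6   S7 
   S4     S7   S8 
   S5     S8   S9 
   S6    S10  S11 
   S7    S11  S12 
   S8    S12  S13 
   S9    S13   S0 
   S10    S2  S14 
   S11   S14  S15 
 * S12   S15  S16 
   S13   S16   S1 
   S14    S5  S17 
   S15   S17  S18 
   S16   S18   S3 
   S17    S9  S19 
   S18   S19   S6 
   S19    S0  S10 
(> = start, * = accepting)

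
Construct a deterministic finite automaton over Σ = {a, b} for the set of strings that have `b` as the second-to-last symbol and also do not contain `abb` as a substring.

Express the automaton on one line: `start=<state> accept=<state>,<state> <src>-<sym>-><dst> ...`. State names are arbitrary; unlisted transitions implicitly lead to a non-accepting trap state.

Run two small machines in parallel and take their product. The first has 7 states tracking the last 2 symbols read; the second has 4 states tracking partial matches of the forbidden pattern `abb`. A product state is a pair (one from each), accepting exactly when both do. After merging equivalent states the machine shrinks.
7 states suffice.
        a   b  
>  s0   s1  s2 
   s1   s1  s3 
   s2   s4  s5 
   s3   s4  s6 
 * s4   s1  s3 
 * s5   s4  s5 
   s6   s6  s6 
(> = start, * = accepting)

start=s0 accept=s4,s5 s0-a->s1 s0-b->s2 s1-a->s1 s1-b->s3 s2-a->s4 s2-b->s5 s3-a->s4 s3-b->s6 s4-a->s1 s4-b->s3 s5-a->s4 s5-b->s5 s6-a->s6 s6-b->s6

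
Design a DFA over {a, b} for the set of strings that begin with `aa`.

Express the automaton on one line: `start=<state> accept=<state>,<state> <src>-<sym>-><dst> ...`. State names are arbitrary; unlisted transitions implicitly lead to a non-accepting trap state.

start=q0 accept=q2 q0-a->q1 q0-b->q3 q1-a->q2 q1-b->q3 q2-a->q2 q2-b->q2 q3-a->q3 q3-b->q3

Walk along `aa` while the input agrees: from q0 take `a` to q1, and so on. Any deviation drops to the rejecting sink q3. Once q2 is reached the prefix is confirmed and every continuation is accepted.
4 states suffice.
        a   b  
>  q0   q1  q3 
   q1   q2  q3 
 * q2   q2  q2 
   q3   q3  q3 
(> = start, * = accepting)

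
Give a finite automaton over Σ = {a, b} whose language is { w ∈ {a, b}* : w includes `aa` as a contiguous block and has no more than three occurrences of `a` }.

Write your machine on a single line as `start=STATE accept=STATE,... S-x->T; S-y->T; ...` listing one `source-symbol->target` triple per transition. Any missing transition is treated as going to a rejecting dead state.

Build one automaton per condition and run them in lockstep. One (3 states) tracks whether and how much of `aa` has been seen; the other (5 states) tracks the count of `a`s, saturating at 4. Each combined state is a pair, one component from each; accept when both components accept. Minimizing collapses redundant product states.
With 7 states:
        a   b  
>  s0   s1  s0 
   s1   s2  s3 
 * s2   s4  s2 
   s3   s5  s3 
 * s4   s6  s4 
   s5   s4  s6 
   s6   s6  s6 
(> = start, * = accepting)

start=s0; accept=s2,s4; s0-a->s1; s0-b->s0; s1-a->s2; s1-b->s3; s2-a->s4; s2-b->s2; s3-a->s5; s3-b->s3; s4-a->s6; s4-b->s4; s5-a->s4; s5-b->s6; s6-a->s6; s6-b->s6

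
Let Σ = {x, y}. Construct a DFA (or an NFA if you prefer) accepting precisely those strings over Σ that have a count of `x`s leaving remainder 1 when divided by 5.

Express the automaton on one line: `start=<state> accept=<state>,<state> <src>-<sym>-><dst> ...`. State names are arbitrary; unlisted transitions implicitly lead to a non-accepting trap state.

start=q0 accept=q1 q0-x->q1 q0-y->q0 q1-x->q2 q1-y->q1 q2-x->q3 q2-y->q2 q3-x->q4 q3-y->q3 q4-x->q0 q4-y->q4

Keep the running count of `x`s modulo 5: each `x` advances along the cycle q0 → q1 → q2 → q3 → q4 → q0 while other symbols loop. Accept at q1.
5 states suffice.
        x   y  
>  q0   q1  q0 
 * q1   q2  q1 
   q2   q3  q2 
   q3   q4  q3 
   q4   q0  q4 
(> = start, * = accepting)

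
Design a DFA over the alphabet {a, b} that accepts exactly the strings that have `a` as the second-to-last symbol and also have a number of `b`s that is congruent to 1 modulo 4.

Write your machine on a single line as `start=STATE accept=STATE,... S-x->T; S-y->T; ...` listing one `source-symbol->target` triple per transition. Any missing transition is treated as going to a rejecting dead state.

start=s0; accept=s3,s6; s0-a->s1; s0-b->s2; s1-a->s1; s1-b->s3; s2-a->s4; s2-b->s5; s3-a->s4; s3-b->s5; s4-a->s6; s4-b->s5; s5-a->s5; s5-b->s7; s6-a->s6; s6-b->s5; s7-a->s7; s7-b->s0

Run two small machines in parallel and take their product. The first has 7 states tracking the last 2 symbols read; the second has 4 states tracking the count of `b`s modulo 4. A product state is a pair (one from each), accepting exactly when both do. Minimizing collapses redundant product states.
8 states suffice.
        a   b  
>  s0   s1  s2 
   s1   s1  s3 
   s2   s4  s5 
 * s3   s4  s5 
   s4   s6  s5 
   s5   s5  s7 
 * s6   s6  s5 
   s7   s7  s0 
(> = start, * = accepting)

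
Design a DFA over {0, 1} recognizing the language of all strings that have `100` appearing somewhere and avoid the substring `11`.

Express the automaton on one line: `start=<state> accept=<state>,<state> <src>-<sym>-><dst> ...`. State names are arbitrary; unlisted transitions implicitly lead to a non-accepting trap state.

start=q0 accept=q4,q5 q0-0->q0 q0-1->q1 q1-0->q2 q1-1->q3 q2-0->q4 q2-1->q1 q3-0->q3 q3-1->q3 q4-0->q4 q4-1->q5 q5-0->q4 q5-1->q3

Handle the two conditions separately and then intersect. The first has 4 states tracking whether and how much of `100` has been seen; the second has 3 states tracking partial matches of the forbidden pattern `11`. A product state is a pair (one from each), accepting exactly when both do. After merging equivalent states the machine shrinks.
A 6-state machine:
        0   1  
>  q0   q0  q1 
   q1   q2  q3 
   q2   q4  q1 
   q3   q3  q3 
 * q4   q4  q5 
 * q5   q4  q3 
(> = start, * = accepting)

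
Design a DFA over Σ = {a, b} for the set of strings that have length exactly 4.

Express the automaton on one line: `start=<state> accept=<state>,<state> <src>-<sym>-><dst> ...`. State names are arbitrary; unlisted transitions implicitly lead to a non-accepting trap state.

start=q0 accept=q4 q0-a->q1 q0-b->q1 q1-a->q2 q1-b->q2 q2-a->q3 q2-b->q3 q3-a->q4 q3-b->q4 q4-a->q5 q4-b->q5 q5-a->q5 q5-b->q5

We only need to distinguish lengths 0, 1, …, 4, and '>4'. Chain q0 → q1 → q2 → q3 → q4 → q5 on every symbol, with q5 looping. Accepting states: {q4}.
A 6-state machine:
        a   b  
>  q0   q1  q1 
   q1   q2  q2 
   q2   q3  q3 
   q3   q4  q4 
 * q4   q5  q5 
   q5   q5  q5 
(> = start, * = accepting)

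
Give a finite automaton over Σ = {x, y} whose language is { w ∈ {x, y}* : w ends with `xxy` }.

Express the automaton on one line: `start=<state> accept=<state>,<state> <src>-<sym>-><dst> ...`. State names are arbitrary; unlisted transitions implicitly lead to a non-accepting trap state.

Let each state record the length of the longest suffix of the input read so far that is also a prefix of `xxy`. q1 means the last symbol is `x`; q2 means the last 2 symbols are `xx`; q3 means the last 3 symbols are `xxy`. Accept only at q3, where the string currently ends in `xxy`.
With 4 states:
        x   y  
>  q0   q1  q0 
   q1   q2  q0 
   q2   q2  q3 
 * q3   q1  q0 
(> = start, * = accepting)

start=q0 accept=q3 q0-x->q1 q0-y->q0 q1-x->q2 q1-y->q0 q2-x->q2 q2-y->q3 q3-x->q1 q3-y->q0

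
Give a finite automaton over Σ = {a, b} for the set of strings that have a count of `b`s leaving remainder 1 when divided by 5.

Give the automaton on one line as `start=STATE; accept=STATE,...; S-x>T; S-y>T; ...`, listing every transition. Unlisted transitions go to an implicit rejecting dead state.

Keep the running count of `b`s modulo 5: each `b` advances along the cycle q0 → q1 → q2 → q3 → q4 → q0 while other symbols loop. Accept at q1.
A 5-state machine:
        a   b  
>  q0   q0  q1 
 * q1   q1  q2 
   q2   q2  q3 
   q3   q3  q4 
   q4   q4  q0 
(> = start, * = accepting)

start=q0; accept=q1; q0-a>q0; q0-b>q1; q1-a>q1; q1-b>q2; q2-a>q2; q2-b>q3; q3-a>q3; q3-b>q4; q4-a>q4; q4-b>q0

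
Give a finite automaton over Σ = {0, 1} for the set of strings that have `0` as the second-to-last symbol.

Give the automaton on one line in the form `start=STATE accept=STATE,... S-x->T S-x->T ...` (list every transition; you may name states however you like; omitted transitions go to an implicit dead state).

A DFA must remember the last 2 symbols (since which symbol is second-to-last isn't known until the input ends). Use one state per possible window of the last ≤2 symbols; accept from those whose window starts with `0`.
7 states suffice.
        0   1  
>  q0   q1  q2 
   q1   q3  q4 
   q2   q5  q6 
 * q3   q3  q4 
 * q4   q5  q6 
   q5   q3  q4 
   q6   q5  q6 
(> = start, * = accepting)

start=q0 accept=q3,q4 q0-0->q1 q0-1->q2 q1-0->q3 q1-1->q4 q2-0->q5 q2-1->q6 q3-0->q3 q3-1->q4 q4-0->q5 q4-1->q6 q5-0->q3 q5-1->q4 q6-0->q5 q6-1->q6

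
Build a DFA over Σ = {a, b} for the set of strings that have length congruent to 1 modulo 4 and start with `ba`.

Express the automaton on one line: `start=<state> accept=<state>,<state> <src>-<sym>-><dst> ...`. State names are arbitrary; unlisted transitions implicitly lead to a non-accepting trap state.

Handle the two conditions separately and then intersect. One (4 states) tracks the input length modulo 4; the other (4 states) tracks whether the input so far still matches the prefix `ba`. Each combined state is a pair, one component from each; accept when both components accept. Equivalent product states are then merged.
With 7 states:
        a   b  
>  s0   s1  s2 
   s1   s1  s1 
   s2   s3  s1 
   s3   s4  s4 
   s4   s5  s5 
   s5   s6  s6 
 * s6   s3  s3 
(> = start, * = accepting)

start=s0 accept=s6 s0-a->s1 s0-b->s2 s1-a->s1 s1-b->s1 s2-a->s3 s2-b->s1 s3-a->s4 s3-b->s4 s4-a->s5 s4-b->s5 s5-a->s6 s5-b->s6 s6-a->s3 s6-b->s3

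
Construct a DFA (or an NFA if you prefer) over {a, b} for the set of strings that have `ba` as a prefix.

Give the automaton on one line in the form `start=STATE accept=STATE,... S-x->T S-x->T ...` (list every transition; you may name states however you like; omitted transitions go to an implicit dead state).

Check the first 2 symbols one by one: q0 through q1 record how many have matched `ba` so far; any wrong symbol goes to the dead state q3. After all 2 match we enter the accepting sink q2.
4 states suffice.
        a   b  
>  q0   q3  q1 
   q1   q2  q3 
 * q2   q2  q2 
   q3   q3  q3 
(> = start, * = accepting)

start=q0 accept=q2 q0-a->q3 q0-b->q1 q1-a->q2 q1-b->q3 q2-a->q2 q2-b->q2 q3-a->q3 q3-b->q3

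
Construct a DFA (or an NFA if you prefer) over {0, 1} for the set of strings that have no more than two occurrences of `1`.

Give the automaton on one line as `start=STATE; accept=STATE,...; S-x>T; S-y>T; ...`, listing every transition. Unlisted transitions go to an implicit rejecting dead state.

start=q0; accept=q0,q1,q2; q0-0>q0; q0-1>q1; q1-0>q1; q1-1>q2; q2-0>q2; q2-1>q3; q3-0>q3; q3-1>q3

Only the number of `1`s matters, and only up to 3. Make a chain q0 → q1 → q2 → q3 advanced by each `1` (with q3 absorbing); every other symbol self-loops. The accepting set is {q0, q1, q2}.
4 states suffice.
        0   1  
>* q0   q0  q1 
 * q1   q1  q2 
 * q2   q2  q3 
   q3   q3  q3 
(> = start, * = accepting)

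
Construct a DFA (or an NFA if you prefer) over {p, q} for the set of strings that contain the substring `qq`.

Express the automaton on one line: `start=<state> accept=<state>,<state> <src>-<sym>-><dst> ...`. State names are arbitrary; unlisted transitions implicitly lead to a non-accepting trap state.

States S0..S1 record the length of the longest prefix of `qq` that matches the current input suffix. Reaching S2 means `qq` has been seen, and we stay there forever. Accept from S2.
With 3 states:
        p   q  
>  S0   S0  S1 
   S1   S0  S2 
 * S2   S2  S2 
(> = start, * = accepting)

start=S0 accept=S2 S0-p->S0 S0-q->S1 S1-p->S0 S1-q->S2 S2-p->S2 S2-q->S2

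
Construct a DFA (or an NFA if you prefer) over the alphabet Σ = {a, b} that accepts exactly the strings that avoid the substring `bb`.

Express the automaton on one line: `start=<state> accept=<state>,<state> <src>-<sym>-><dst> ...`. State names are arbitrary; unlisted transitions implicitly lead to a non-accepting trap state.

start=q0 accept=q0,q1 q0-a->q0 q0-b->q1 q1-a->q0 q1-b->q2 q2-a->q2 q2-b->q2

Track partial matches of the forbidden pattern `bb`. State q2 is a dead state reached once `bb` has occurred; every other state accepts. q0 means no part of `bb` is currently matched.
3 states suffice.
        a   b  
>* q0   q0  q1 
 * q1   q0  q2 
   q2   q2  q2 
(> = start, * = accepting)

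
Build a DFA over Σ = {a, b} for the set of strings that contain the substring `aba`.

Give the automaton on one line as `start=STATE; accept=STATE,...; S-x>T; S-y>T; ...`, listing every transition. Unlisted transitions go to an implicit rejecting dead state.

States s0..s2 record the length of the longest prefix of `aba` that matches the current input suffix. Reaching s3 means `aba` has been seen, and we stay there forever. Accept from s3.
With 4 states:
        a   b  
>  s0   s1  s0 
   s1   s1  s2 
   s2   s3  s0 
 * s3   s3  s3 
(> = start, * = accepting)

start=s0; accept=s3; s0-a>s1; s0-b>s0; s1-a>s1; s1-b>s2; s2-a>s3; s2-b>s0; s3-a>s3; s3-b>s3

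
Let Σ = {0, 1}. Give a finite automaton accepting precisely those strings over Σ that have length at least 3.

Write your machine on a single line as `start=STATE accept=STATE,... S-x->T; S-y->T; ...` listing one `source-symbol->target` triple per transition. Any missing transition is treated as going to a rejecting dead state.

We only need to distinguish lengths 0, 1, …, 3, and '>3'. Chain S0 → S1 → S2 → S3 → S4 on every symbol, with S4 looping. Accepting states: {S3, S4}.
        0   1  
>  S0   S1  S1 
   S1   S2  S2 
   S2   S3  S3 
 * S3   S4  S4 
 * S4   S4  S4 
(> = start, * = accepting)

start=S0; accept=S3,S4; S0-0->S1; S0-1->S1; S1-0->S2; S1-1->S2; S2-0->S3; S2-1->S3; S3-0->S4; S3-1->S4; S4-0->S4; S4-1->S4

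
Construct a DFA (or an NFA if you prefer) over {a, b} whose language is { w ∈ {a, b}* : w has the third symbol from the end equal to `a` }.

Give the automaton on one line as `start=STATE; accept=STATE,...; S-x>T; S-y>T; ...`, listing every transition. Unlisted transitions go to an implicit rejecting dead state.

Because acceptance depends on a position counted from the end, the machine has to buffer the most recent 3 symbols. Make each state the string of the last up-to-3 symbols read; on input `x` shift the window left and append `x`. Accept when the buffered window has length 3 and begins with `a`.
          a    b  
>  q0     q1   q2 
   q1     q3   q4 
   q2     q5   q6 
   q3     q7   q8 
   q4     q9  q10 
   q5    q11  q12 
   q6    q13  q14 
 * q7     q7   q8 
 * q8     q9  q10 
 * q9    q11  q12 
 * q10   q13  q14 
   q11    q7   q8 
   q12    q9  q10 
   q13   q11  q12 
   q14   q13  q14 
(> = start, * = accepting)

start=q0; accept=q7,q8,q9,q10; q0-a>q1; q0-b>q2; q1-a>q3; q1-b>q4; q2-a>q5; q2-b>q6; q3-a>q7; q3-b>q8; q4-a>q9; q4-b>q10; q5-a>q11; q5-b>q12; q6-a>q13; q6-b>q14; q7-a>q7; q7-b>q8; q8-a>q9; q8-b>q10; q9-a>q11; q9-b>q12; q10-a>q13; q10-b>q14; q11-a>q7; q11-b>q8; q12-a>q9; q12-b>q10; q13-a>q11; q13-b>q12; q14-a>q13; q14-b>q14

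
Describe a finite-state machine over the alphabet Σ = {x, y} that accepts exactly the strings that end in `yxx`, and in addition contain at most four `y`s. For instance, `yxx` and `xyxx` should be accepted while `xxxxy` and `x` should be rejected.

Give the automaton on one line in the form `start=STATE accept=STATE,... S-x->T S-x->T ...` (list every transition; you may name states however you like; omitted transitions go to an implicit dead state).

Run two small machines in parallel and take their product. The first has 4 states tracking how much of the suffix `yxx` has currently been matched; the second has 6 states tracking the count of `y`s, saturating at 5. A product state is a pair (one from each), accepting exactly when both do. Equivalent product states are then merged.
          x    y  
>  q0     q0   q1 
   q1     q2   q3 
   q2     q4   q3 
   q3     q5   q6 
 * q4     q7   q3 
   q5     q8   q6 
   q6     q9  q10 
   q7     q7   q3 
 * q8    q11   q6 
   q9    q12  q10 
   q10   q13  q14 
   q11   q11   q6 
 * q12   q15  q10 
   q13   q16  q14 
   q14   q14  q14 
   q15   q15  q10 
 * q16   q14  q14 
(> = start, * = accepting)

start=q0 accept=q4,q8,q12,q16 q0-x->q0 q0-y->q1 q1-x->q2 q1-y->q3 q2-x->q4 q2-y->q3 q3-x->q5 q3-y->q6 q4-x->q7 q4-y->q3 q5-x->q8 q5-y->q6 q6-x->q9 q6-y->q10 q7-x->q7 q7-y->q3 q8-x->q11 q8-y->q6 q9-x->q12 q9-y->q10 q10-x->q13 q10-y->q14 q11-x->q11 q11-y->q6 q12-x->q15 q12-y->q10 q13-x->q16 q13-y->q14 q14-x->q14 q14-y->q14 q15-x->q15 q15-y->q10 q16-x->q14 q16-y->q14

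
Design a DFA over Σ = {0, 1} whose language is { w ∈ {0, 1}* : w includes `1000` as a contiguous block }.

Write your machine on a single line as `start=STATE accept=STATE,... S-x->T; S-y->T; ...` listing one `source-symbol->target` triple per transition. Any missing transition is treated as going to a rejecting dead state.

Track how much of `1000` has been matched so far: state q0 is no progress, q4 is the absorbing accept state reached once `1000` has occurred. Intermediate states record partial matches; on a mismatch, fall back to the longest reusable overlap.
With 5 states:
        0   1  
>  q0   q0  q1 
   q1   q2  q1 
   q2   q3  q1 
   q3   q4  q1 
 * q4   q4  q4 
(> = start, * = accepting)

start=q0; accept=q4; q0-0->q0; q0-1->q1; q1-0->q2; q1-1->q1; q2-0->q3; q2-1->q1; q3-0->q4; q3-1->q1; q4-0->q4; q4-1->q4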